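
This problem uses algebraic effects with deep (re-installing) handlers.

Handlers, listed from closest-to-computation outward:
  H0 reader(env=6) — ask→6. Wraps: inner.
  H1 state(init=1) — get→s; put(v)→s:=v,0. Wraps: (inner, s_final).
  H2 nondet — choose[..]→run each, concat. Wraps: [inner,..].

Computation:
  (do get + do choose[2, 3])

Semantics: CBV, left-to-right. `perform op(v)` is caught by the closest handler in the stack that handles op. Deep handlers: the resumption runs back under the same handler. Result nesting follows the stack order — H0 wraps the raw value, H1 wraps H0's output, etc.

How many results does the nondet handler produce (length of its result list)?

Working:
get @ H1 ⇒ 1
choose[2, 3] @ H2
  branch[0] choose=2:
    H0 returns 3
    H1 returns (3, 1)
    H2 returns [(3, 1)]
  branch[1] choose=3:
    H0 returns 4
    H1 returns (4, 1)
    H2 returns [(4, 1)]
= [(3, 1), (4, 1)]

Answer: 2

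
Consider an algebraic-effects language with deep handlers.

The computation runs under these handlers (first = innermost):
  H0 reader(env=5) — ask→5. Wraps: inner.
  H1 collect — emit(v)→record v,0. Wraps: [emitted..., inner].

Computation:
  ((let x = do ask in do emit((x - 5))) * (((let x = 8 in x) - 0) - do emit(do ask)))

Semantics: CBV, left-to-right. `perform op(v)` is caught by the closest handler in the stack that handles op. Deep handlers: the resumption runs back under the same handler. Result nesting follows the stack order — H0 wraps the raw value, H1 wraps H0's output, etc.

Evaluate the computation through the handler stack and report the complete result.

Answer: [0, 5, 0]

Step-by-step:
ask @ H0 ⇒ 5
emit(0) @ H1 ⇒ out+=0
ask @ H0 ⇒ 5
emit(5) @ H1 ⇒ out+=5
H0 returns 0
H1 returns [0, 5, 0]
= [0, 5, 0]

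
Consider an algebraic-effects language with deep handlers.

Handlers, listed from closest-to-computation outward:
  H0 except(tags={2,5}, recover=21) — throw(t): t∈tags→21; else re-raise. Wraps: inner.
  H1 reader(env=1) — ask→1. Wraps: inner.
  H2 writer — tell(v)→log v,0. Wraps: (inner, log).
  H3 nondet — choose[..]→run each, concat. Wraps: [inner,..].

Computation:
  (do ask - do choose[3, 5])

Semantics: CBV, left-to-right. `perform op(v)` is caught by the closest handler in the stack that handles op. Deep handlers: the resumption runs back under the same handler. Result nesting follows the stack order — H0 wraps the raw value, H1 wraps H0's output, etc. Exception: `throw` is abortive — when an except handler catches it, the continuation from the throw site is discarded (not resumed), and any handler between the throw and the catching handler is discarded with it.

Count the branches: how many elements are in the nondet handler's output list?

Answer: 2

Step-by-step:
ask @ H1 ⇒ 1
choose[3, 5] @ H3
  branch[0] choose=3:
    H0 returns -2
    H1 returns -2
    H2 returns (-2, ())
    H3 returns [(-2, ())]
  branch[1] choose=5:
    H0 returns -4
    H1 returns -4
    H2 returns (-4, ())
    H3 returns [(-4, ())]
= [(-2, ()), (-4, ())]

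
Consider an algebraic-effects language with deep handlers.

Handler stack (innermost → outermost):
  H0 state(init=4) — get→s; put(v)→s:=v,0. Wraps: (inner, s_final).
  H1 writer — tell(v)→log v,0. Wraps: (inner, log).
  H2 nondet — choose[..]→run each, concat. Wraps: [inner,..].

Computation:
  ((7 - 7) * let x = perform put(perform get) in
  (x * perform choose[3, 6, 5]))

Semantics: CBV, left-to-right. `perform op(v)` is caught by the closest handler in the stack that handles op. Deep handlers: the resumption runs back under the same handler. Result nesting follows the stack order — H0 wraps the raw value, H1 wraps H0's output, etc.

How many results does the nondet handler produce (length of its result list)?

Answer: 3

Evaluation trace:
get @ H0 ⇒ 4
put(4) @ H0 ⇒ s:=4
choose[3, 6, 5] @ H2
  branch[0] choose=3:
    H0 returns (0, 4)
    H1 returns ((0, 4), ())
    H2 returns [((0, 4), ())]
  branch[1] choose=6:
    H0 returns (0, 4)
    H1 returns ((0, 4), ())
    H2 returns [((0, 4), ())]
  branch[2] choose=5:
    H0 returns (0, 4)
    H1 returns ((0, 4), ())
    H2 returns [((0, 4), ())]
= [((0, 4), ()), ((0, 4), ()), ((0, 4), ())]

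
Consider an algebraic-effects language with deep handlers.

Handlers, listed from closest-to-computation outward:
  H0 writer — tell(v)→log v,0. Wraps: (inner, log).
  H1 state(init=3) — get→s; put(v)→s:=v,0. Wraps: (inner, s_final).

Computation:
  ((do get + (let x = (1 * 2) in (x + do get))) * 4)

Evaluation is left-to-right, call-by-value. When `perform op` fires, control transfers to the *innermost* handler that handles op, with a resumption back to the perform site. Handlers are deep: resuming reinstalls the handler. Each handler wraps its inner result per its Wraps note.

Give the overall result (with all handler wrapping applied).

Answer: ((32, ()), 3)

Working:
get @ H1 ⇒ 3
get @ H1 ⇒ 3
H0 returns (32, ())
H1 returns ((32, ()), 3)
= ((32, ()), 3)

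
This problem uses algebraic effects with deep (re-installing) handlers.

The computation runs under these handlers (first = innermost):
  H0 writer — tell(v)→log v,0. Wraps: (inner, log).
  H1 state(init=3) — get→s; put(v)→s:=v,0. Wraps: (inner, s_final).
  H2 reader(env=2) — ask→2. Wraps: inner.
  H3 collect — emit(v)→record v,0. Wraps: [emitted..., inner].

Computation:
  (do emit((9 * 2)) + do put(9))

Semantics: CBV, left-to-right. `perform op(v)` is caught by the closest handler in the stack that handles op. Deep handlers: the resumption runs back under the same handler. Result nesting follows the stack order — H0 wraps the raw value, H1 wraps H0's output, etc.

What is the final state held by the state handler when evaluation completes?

Answer: 9

Step-by-step:
emit(18) @ H3 ⇒ out+=18
put(9) @ H1 ⇒ s:=9
H0 returns (0, ())
H1 returns ((0, ()), 9)
H2 returns ((0, ()), 9)
H3 returns [18, ((0, ()), 9)]
= [18, ((0, ()), 9)]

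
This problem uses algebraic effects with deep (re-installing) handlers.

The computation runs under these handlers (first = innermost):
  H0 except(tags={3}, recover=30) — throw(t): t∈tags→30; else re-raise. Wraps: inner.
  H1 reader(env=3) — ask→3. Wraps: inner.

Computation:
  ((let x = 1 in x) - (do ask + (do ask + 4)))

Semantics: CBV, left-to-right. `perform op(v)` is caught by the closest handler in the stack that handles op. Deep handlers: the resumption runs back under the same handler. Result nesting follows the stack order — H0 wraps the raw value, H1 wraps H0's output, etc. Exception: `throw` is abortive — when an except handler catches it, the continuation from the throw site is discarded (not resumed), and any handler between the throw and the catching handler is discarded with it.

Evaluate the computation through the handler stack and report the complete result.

Answer: -9

Evaluation trace:
ask @ H1 ⇒ 3
ask @ H1 ⇒ 3
H0 returns -9
H1 returns -9
= -9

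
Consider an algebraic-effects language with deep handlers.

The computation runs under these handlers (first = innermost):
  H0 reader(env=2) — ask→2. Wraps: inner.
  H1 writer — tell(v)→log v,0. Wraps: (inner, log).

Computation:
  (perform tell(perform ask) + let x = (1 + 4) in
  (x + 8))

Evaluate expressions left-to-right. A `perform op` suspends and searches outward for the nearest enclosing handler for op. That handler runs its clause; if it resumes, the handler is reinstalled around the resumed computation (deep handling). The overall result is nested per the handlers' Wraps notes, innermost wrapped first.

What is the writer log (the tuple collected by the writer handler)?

Working:
ask @ H0 ⇒ 2
tell(2) @ H1 ⇒ log+=2
H0 returns 13
H1 returns (13, (2))
= (13, (2))

Answer: (2)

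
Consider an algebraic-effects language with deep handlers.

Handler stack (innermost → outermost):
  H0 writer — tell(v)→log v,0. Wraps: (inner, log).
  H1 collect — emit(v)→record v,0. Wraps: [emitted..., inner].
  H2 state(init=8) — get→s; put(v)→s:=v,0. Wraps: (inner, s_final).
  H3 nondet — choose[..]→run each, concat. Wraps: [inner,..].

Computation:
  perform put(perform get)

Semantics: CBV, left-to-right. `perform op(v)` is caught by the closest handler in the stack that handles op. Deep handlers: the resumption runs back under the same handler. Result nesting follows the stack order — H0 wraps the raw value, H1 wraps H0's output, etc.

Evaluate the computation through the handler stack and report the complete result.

Working:
get @ H2 ⇒ 8
put(8) @ H2 ⇒ s:=8
H0 returns (0, ())
H1 returns [(0, ())]
H2 returns ([(0, ())], 8)
H3 returns [([(0, ())], 8)]
= [([(0, ())], 8)]

Answer: [([(0, ())], 8)]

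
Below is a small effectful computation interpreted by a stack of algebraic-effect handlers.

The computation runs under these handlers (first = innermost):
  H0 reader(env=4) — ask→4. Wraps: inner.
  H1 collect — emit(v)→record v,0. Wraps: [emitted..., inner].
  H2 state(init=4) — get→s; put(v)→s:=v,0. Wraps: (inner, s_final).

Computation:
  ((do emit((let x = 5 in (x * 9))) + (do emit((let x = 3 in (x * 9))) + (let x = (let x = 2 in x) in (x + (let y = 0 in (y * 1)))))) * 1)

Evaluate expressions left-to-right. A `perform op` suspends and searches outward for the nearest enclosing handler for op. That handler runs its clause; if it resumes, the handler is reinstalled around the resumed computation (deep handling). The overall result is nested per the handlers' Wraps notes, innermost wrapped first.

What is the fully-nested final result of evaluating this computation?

Answer: ([45, 27, 2], 4)

Step-by-step:
emit(45) @ H1 ⇒ out+=45
emit(27) @ H1 ⇒ out+=27
H0 returns 2
H1 returns [45, 27, 2]
H2 returns ([45, 27, 2], 4)
= ([45, 27, 2], 4)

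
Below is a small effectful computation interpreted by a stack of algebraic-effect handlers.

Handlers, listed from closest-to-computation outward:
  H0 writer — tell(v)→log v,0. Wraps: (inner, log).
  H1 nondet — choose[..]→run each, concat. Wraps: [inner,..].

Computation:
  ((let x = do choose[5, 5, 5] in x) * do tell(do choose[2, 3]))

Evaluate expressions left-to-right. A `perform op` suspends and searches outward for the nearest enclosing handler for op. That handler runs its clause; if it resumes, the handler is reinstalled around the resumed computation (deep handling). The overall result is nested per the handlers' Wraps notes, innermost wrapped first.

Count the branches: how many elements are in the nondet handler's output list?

Answer: 6

Evaluation trace:
choose[5, 5, 5] @ H1
  branch[0] choose=5:
    choose[2, 3] @ H1
      branch[0] choose=2:
        tell(2) @ H0 ⇒ log+=2
        H0 returns (0, (2))
        H1 returns [(0, (2))]
      branch[1] choose=3:
        tell(3) @ H0 ⇒ log+=3
        H0 returns (0, (3))
        H1 returns [(0, (3))]
  branch[1] choose=5:
    choose[2, 3] @ H1
      branch[0] choose=2:
        tell(2) @ H0 ⇒ log+=2
        H0 returns (0, (2))
        H1 returns [(0, (2))]
      branch[1] choose=3:
        tell(3) @ H0 ⇒ log+=3
        H0 returns (0, (3))
        H1 returns [(0, (3))]
  branch[2] choose=5:
    choose[2, 3] @ H1
      branch[0] choose=2:
        tell(2) @ H0 ⇒ log+=2
        H0 returns (0, (2))
        H1 returns [(0, (2))]
      branch[1] choose=3:
        tell(3) @ H0 ⇒ log+=3
        H0 returns (0, (3))
        H1 returns [(0, (3))]
= [(0, (2)), (0, (3)), (0, (2)), (0, (3)), (0, (2)), (0, (3))]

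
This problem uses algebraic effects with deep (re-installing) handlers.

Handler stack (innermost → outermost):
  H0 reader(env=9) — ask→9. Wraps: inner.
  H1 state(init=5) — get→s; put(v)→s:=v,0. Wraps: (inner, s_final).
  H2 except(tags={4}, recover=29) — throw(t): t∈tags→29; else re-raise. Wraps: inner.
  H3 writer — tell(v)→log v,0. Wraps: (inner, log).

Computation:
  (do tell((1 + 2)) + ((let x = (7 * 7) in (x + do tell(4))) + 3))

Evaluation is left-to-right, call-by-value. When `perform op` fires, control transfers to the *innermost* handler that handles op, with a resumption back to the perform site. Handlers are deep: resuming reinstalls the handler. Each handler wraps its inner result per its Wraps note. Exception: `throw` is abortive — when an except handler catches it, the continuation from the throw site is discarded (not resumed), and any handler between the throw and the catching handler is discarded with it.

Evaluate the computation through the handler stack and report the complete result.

Working:
tell(3) @ H3 ⇒ log+=3
tell(4) @ H3 ⇒ log+=4
H0 returns 52
H1 returns (52, 5)
H2 returns (52, 5)
H3 returns ((52, 5), (3, 4))
= ((52, 5), (3, 4))

Answer: ((52, 5), (3, 4))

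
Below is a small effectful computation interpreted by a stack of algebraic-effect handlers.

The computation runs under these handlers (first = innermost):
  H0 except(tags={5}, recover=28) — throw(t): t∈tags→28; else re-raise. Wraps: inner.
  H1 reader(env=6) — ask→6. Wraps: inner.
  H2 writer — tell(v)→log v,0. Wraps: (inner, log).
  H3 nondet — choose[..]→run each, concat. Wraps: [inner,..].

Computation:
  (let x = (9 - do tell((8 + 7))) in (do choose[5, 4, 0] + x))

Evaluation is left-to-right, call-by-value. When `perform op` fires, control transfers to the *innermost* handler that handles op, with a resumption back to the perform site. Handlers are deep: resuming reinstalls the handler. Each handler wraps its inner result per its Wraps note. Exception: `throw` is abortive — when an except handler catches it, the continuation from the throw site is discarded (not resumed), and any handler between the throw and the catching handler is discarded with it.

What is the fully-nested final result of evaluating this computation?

Step-by-step:
tell(15) @ H2 ⇒ log+=15
choose[5, 4, 0] @ H3
  branch[0] choose=5:
    H0 returns 14
    H1 returns 14
    H2 returns (14, (15))
    H3 returns [(14, (15))]
  branch[1] choose=4:
    H0 returns 13
    H1 returns 13
    H2 returns (13, (15))
    H3 returns [(13, (15))]
  branch[2] choose=0:
    H0 returns 9
    H1 returns 9
    H2 returns (9, (15))
    H3 returns [(9, (15))]
= [(14, (15)), (13, (15)), (9, (15))]

Answer: [(14, (15)), (13, (15)), (9, (15))]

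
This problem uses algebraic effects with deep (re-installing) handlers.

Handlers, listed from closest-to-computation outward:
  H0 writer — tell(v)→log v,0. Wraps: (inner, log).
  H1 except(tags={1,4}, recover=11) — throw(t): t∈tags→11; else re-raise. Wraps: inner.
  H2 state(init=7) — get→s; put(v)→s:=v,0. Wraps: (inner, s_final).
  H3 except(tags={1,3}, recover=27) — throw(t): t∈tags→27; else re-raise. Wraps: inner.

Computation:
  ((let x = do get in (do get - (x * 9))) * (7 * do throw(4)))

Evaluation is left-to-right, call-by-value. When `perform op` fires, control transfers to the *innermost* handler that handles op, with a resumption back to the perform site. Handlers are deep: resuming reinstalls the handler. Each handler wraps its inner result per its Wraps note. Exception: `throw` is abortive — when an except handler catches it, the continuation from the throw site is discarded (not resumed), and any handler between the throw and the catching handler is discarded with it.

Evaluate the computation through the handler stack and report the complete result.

Answer: (11, 7)

Evaluation trace:
get @ H2 ⇒ 7
get @ H2 ⇒ 7
throw(4) @ H1 caught ⇒ 11
H2 returns (11, 7)
H3 returns (11, 7)
= (11, 7)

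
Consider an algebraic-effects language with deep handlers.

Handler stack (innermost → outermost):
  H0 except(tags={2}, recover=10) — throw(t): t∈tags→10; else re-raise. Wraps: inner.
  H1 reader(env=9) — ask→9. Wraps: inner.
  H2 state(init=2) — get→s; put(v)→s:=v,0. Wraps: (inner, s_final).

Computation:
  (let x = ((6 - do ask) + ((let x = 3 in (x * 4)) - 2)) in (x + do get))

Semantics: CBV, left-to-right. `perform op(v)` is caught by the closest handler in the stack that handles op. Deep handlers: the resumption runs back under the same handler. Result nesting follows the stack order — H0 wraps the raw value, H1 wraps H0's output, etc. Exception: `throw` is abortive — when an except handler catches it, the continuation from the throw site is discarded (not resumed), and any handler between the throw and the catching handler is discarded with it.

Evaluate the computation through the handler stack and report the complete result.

Answer: (9, 2)

Step-by-step:
ask @ H1 ⇒ 9
get @ H2 ⇒ 2
H0 returns 9
H1 returns 9
H2 returns (9, 2)
= (9, 2)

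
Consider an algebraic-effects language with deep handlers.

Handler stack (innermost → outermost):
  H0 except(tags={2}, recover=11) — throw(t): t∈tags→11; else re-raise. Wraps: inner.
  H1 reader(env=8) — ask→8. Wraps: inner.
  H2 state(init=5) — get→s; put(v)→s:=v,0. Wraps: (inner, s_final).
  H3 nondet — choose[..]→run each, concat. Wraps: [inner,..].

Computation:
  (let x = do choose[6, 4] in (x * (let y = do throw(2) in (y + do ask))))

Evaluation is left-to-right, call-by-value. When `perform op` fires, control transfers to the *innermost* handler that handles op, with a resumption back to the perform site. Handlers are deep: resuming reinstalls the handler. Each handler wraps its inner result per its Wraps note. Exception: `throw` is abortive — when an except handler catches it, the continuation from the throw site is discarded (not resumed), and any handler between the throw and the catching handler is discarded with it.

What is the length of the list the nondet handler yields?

Answer: 2

Step-by-step:
choose[6, 4] @ H3
  branch[0] choose=6:
    throw(2) @ H0 caught ⇒ 11
    H1 returns 11
    H2 returns (11, 5)
    H3 returns [(11, 5)]
  branch[1] choose=4:
    throw(2) @ H0 caught ⇒ 11
    H1 returns 11
    H2 returns (11, 5)
    H3 returns [(11, 5)]
= [(11, 5), (11, 5)]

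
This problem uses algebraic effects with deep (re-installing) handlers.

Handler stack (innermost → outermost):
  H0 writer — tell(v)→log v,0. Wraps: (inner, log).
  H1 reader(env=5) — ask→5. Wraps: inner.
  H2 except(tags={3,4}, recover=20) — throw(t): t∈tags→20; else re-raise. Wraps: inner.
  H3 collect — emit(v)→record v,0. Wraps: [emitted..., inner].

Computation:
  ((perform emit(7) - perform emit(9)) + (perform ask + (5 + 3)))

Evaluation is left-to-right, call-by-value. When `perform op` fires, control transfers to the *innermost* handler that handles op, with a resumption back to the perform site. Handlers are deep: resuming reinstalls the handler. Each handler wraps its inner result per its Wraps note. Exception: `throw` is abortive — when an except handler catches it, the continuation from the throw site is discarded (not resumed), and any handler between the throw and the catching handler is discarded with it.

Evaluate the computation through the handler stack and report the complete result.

Answer: [7, 9, (13, ())]

Evaluation trace:
emit(7) @ H3 ⇒ out+=7
emit(9) @ H3 ⇒ out+=9
ask @ H1 ⇒ 5
H0 returns (13, ())
H1 returns (13, ())
H2 returns (13, ())
H3 returns [7, 9, (13, ())]
= [7, 9, (13, ())]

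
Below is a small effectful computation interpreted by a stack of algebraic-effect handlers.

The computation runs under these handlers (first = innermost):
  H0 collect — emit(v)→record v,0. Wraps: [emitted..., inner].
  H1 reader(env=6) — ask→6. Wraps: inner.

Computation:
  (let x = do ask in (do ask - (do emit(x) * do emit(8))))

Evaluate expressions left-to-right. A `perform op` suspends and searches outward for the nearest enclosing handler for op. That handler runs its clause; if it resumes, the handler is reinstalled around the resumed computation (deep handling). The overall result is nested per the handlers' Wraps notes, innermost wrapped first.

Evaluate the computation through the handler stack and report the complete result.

Evaluation trace:
ask @ H1 ⇒ 6
ask @ H1 ⇒ 6
emit(6) @ H0 ⇒ out+=6
emit(8) @ H0 ⇒ out+=8
H0 returns [6, 8, 6]
H1 returns [6, 8, 6]
= [6, 8, 6]

Answer: [6, 8, 6]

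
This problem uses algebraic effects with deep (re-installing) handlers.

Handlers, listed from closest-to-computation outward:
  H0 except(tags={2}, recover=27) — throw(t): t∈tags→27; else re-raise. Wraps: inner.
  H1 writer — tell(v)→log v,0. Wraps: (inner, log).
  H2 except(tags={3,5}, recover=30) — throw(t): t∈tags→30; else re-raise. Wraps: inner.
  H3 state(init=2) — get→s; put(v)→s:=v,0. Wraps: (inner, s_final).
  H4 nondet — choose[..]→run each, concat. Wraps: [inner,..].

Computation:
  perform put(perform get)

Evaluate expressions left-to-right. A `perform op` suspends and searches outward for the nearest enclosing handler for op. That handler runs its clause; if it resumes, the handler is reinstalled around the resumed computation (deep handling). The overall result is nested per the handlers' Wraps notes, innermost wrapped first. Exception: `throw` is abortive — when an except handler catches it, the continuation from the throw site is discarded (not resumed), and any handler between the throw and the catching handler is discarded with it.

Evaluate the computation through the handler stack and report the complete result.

Answer: [((0, ()), 2)]

Evaluation trace:
get @ H3 ⇒ 2
put(2) @ H3 ⇒ s:=2
H0 returns 0
H1 returns (0, ())
H2 returns (0, ())
H3 returns ((0, ()), 2)
H4 returns [((0, ()), 2)]
= [((0, ()), 2)]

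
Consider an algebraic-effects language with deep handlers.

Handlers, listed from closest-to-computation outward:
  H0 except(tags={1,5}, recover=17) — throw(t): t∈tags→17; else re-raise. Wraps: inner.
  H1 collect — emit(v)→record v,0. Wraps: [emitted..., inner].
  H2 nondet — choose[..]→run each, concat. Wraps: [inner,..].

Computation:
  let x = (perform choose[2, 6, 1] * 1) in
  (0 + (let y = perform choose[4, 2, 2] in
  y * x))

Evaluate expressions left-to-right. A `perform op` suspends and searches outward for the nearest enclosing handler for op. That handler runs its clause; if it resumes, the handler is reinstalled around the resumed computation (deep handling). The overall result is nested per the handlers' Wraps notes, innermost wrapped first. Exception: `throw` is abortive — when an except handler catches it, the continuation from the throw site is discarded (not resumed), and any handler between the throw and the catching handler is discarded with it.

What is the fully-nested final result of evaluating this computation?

Evaluation trace:
choose[2, 6, 1] @ H2
  branch[0] choose=2:
    choose[4, 2, 2] @ H2
      branch[0] choose=4:
        H0 returns 8
        H1 returns [8]
        H2 returns [[8]]
      branch[1] choose=2:
        H0 returns 4
        H1 returns [4]
        H2 returns [[4]]
      branch[2] choose=2:
        H0 returns 4
        H1 returns [4]
        H2 returns [[4]]
  branch[1] choose=6:
    choose[4, 2, 2] @ H2
      branch[0] choose=4:
        H0 returns 24
        H1 returns [24]
        H2 returns [[24]]
      branch[1] choose=2:
        H0 returns 12
        H1 returns [12]
        H2 returns [[12]]
      branch[2] choose=2:
        H0 returns 12
        H1 returns [12]
        H2 returns [[12]]
  branch[2] choose=1:
    choose[4, 2, 2] @ H2
      branch[0] choose=4:
        H0 returns 4
        H1 returns [4]
        H2 returns [[4]]
      branch[1] choose=2:
        H0 returns 2
        H1 returns [2]
        H2 returns [[2]]
      branch[2] choose=2:
        H0 returns 2
        H1 returns [2]
        H2 returns [[2]]
= [[8], [4], [4], [24], [12], [12], [4], [2], [2]]

Answer: [[8], [4], [4], [24], [12], [12], [4], [2], [2]]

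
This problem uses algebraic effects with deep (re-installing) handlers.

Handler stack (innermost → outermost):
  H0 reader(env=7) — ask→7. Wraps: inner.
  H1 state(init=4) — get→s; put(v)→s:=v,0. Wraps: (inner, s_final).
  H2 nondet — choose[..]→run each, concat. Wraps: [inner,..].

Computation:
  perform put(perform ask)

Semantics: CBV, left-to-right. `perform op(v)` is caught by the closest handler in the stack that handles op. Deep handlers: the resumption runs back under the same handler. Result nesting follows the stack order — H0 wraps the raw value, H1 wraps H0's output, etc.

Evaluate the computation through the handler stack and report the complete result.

Step-by-step:
ask @ H0 ⇒ 7
put(7) @ H1 ⇒ s:=7
H0 returns 0
H1 returns (0, 7)
H2 returns [(0, 7)]
= [(0, 7)]

Answer: [(0, 7)]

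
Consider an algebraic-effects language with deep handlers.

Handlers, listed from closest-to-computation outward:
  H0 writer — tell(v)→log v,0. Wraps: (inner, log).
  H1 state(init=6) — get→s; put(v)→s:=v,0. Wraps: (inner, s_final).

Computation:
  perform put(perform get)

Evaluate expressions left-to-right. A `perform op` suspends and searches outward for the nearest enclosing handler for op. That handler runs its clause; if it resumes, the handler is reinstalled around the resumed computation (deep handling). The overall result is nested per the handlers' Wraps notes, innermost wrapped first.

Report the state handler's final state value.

Step-by-step:
get @ H1 ⇒ 6
put(6) @ H1 ⇒ s:=6
H0 returns (0, ())
H1 returns ((0, ()), 6)
= ((0, ()), 6)

Answer: 6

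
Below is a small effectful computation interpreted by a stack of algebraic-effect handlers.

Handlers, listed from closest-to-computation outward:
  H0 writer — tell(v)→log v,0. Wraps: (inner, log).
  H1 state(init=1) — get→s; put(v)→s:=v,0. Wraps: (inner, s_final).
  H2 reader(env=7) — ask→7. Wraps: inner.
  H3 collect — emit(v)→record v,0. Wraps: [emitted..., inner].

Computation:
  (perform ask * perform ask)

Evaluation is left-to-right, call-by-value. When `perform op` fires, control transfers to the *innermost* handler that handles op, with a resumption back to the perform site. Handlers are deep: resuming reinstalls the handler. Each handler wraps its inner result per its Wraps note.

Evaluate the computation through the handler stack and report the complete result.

Answer: [((49, ()), 1)]

Step-by-step:
ask @ H2 ⇒ 7
ask @ H2 ⇒ 7
H0 returns (49, ())
H1 returns ((49, ()), 1)
H2 returns ((49, ()), 1)
H3 returns [((49, ()), 1)]
= [((49, ()), 1)]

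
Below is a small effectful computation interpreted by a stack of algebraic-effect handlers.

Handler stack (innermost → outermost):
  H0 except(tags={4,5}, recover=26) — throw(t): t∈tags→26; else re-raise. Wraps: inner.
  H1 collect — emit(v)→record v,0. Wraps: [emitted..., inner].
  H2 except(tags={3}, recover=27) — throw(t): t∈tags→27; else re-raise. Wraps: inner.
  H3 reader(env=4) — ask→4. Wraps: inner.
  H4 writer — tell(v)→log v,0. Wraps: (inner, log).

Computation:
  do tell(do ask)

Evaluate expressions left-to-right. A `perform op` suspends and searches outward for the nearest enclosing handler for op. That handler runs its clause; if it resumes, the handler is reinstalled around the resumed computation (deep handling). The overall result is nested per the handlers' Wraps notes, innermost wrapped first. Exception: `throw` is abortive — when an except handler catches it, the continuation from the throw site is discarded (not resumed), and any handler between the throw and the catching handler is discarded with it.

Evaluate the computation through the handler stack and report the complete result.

Answer: ([0], (4))

Step-by-step:
ask @ H3 ⇒ 4
tell(4) @ H4 ⇒ log+=4
H0 returns 0
H1 returns [0]
H2 returns [0]
H3 returns [0]
H4 returns ([0], (4))
= ([0], (4))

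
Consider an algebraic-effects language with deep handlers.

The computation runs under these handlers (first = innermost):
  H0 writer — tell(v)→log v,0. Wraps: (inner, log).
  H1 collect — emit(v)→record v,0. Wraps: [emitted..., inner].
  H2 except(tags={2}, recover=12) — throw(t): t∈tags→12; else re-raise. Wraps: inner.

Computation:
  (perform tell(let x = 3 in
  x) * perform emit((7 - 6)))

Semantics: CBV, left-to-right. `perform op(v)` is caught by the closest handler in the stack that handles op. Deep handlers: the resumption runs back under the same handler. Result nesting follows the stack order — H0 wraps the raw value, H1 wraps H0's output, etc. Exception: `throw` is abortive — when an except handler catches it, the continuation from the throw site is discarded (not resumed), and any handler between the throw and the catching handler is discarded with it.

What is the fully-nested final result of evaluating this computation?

Evaluation trace:
tell(3) @ H0 ⇒ log+=3
emit(1) @ H1 ⇒ out+=1
H0 returns (0, (3))
H1 returns [1, (0, (3))]
H2 returns [1, (0, (3))]
= [1, (0, (3))]

Answer: [1, (0, (3))]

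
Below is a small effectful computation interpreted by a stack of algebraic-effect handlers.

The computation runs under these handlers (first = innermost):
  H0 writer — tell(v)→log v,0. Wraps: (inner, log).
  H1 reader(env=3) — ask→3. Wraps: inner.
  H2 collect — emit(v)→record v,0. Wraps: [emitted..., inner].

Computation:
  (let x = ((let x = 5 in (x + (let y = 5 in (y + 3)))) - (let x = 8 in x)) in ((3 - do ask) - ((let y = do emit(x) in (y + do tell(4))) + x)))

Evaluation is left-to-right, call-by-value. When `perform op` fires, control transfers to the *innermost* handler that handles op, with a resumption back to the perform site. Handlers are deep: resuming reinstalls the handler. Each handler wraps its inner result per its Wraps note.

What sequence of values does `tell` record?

Working:
ask @ H1 ⇒ 3
emit(5) @ H2 ⇒ out+=5
tell(4) @ H0 ⇒ log+=4
H0 returns (-5, (4))
H1 returns (-5, (4))
H2 returns [5, (-5, (4))]
= [5, (-5, (4))]

Answer: (4)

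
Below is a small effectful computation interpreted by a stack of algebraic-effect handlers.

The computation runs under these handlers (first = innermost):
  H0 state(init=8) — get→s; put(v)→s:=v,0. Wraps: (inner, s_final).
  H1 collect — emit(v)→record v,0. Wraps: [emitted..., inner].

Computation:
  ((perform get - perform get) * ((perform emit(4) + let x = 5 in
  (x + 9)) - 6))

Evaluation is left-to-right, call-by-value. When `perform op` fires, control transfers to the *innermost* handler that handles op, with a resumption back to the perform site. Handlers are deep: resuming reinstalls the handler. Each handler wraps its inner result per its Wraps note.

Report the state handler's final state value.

Working:
get @ H0 ⇒ 8
get @ H0 ⇒ 8
emit(4) @ H1 ⇒ out+=4
H0 returns (0, 8)
H1 returns [4, (0, 8)]
= [4, (0, 8)]

Answer: 8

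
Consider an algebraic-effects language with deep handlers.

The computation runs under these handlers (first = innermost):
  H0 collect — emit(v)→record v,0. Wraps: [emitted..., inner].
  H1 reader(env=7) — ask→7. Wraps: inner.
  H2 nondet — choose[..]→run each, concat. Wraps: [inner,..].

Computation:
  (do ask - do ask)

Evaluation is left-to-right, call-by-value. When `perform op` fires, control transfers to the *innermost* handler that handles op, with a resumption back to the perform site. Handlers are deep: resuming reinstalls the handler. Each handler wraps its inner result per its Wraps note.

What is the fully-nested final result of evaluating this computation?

Answer: [[0]]

Evaluation trace:
ask @ H1 ⇒ 7
ask @ H1 ⇒ 7
H0 returns [0]
H1 returns [0]
H2 returns [[0]]
= [[0]]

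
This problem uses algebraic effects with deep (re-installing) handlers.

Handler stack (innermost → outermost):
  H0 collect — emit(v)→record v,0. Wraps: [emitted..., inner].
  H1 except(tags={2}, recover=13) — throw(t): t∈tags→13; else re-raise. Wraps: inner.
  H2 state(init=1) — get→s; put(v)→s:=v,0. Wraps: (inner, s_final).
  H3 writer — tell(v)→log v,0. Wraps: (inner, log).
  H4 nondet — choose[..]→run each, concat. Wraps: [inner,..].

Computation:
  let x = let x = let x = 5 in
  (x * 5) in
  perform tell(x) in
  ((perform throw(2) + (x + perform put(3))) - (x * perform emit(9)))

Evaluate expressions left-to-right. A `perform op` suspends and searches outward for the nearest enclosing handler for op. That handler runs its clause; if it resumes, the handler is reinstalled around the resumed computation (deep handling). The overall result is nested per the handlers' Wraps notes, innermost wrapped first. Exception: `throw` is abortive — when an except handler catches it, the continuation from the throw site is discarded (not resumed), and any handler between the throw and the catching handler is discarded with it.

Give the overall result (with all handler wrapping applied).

Step-by-step:
tell(25) @ H3 ⇒ log+=25
throw(2) @ H1 caught ⇒ 13
H2 returns (13, 1)
H3 returns ((13, 1), (25))
H4 returns [((13, 1), (25))]
= [((13, 1), (25))]

Answer: [((13, 1), (25))]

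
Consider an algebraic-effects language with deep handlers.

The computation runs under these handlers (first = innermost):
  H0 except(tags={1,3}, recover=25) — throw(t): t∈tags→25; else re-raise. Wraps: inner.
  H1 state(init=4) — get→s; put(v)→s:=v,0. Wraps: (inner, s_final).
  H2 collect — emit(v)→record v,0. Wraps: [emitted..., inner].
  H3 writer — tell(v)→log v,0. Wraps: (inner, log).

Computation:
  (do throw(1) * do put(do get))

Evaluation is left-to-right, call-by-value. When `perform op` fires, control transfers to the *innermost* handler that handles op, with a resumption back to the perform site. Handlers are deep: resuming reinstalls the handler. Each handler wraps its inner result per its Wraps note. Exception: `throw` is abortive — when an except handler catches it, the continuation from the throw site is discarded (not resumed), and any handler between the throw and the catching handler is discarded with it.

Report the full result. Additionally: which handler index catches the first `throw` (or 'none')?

Step-by-step:
throw(1) @ H0 caught ⇒ 25
H1 returns (25, 4)
H2 returns [(25, 4)]
H3 returns ([(25, 4)], ())
= ([(25, 4)], ())

Answer: ([(25, 4)], ()) ; first throw caught by: H0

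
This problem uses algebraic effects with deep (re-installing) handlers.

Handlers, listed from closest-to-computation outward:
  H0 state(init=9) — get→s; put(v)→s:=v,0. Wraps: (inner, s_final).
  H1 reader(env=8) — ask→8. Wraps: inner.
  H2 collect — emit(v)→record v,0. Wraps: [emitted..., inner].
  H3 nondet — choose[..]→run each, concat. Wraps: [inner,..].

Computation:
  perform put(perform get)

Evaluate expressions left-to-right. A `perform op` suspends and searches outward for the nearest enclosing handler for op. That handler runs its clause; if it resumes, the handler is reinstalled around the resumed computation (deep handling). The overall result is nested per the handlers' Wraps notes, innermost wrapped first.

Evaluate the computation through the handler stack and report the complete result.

Answer: [[(0, 9)]]

Step-by-step:
get @ H0 ⇒ 9
put(9) @ H0 ⇒ s:=9
H0 returns (0, 9)
H1 returns (0, 9)
H2 returns [(0, 9)]
H3 returns [[(0, 9)]]
= [[(0, 9)]]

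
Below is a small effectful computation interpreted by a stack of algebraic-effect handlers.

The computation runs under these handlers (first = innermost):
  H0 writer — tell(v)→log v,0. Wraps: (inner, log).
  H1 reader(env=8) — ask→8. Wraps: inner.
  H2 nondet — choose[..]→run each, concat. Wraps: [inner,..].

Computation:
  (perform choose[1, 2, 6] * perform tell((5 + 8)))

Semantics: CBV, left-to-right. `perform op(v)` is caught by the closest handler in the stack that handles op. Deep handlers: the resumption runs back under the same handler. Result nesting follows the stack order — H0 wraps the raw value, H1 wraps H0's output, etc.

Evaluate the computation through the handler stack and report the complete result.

Answer: [(0, (13)), (0, (13)), (0, (13))]

Working:
choose[1, 2, 6] @ H2
  branch[0] choose=1:
    tell(13) @ H0 ⇒ log+=13
    H0 returns (0, (13))
    H1 returns (0, (13))
    H2 returns [(0, (13))]
  branch[1] choose=2:
    tell(13) @ H0 ⇒ log+=13
    H0 returns (0, (13))
    H1 returns (0, (13))
    H2 returns [(0, (13))]
  branch[2] choose=6:
    tell(13) @ H0 ⇒ log+=13
    H0 returns (0, (13))
    H1 returns (0, (13))
    H2 returns [(0, (13))]
= [(0, (13)), (0, (13)), (0, (13))]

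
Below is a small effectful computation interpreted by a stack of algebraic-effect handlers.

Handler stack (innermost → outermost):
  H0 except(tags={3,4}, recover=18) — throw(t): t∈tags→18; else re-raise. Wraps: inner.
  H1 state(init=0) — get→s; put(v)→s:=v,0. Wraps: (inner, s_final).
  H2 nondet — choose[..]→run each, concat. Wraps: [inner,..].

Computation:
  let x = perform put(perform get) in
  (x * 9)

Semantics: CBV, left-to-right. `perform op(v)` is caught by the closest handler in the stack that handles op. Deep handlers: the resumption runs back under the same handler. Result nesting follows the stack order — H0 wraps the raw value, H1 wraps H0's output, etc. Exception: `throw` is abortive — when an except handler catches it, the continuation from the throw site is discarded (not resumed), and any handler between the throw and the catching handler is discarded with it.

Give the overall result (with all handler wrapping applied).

Answer: [(0, 0)]

Step-by-step:
get @ H1 ⇒ 0
put(0) @ H1 ⇒ s:=0
H0 returns 0
H1 returns (0, 0)
H2 returns [(0, 0)]
= [(0, 0)]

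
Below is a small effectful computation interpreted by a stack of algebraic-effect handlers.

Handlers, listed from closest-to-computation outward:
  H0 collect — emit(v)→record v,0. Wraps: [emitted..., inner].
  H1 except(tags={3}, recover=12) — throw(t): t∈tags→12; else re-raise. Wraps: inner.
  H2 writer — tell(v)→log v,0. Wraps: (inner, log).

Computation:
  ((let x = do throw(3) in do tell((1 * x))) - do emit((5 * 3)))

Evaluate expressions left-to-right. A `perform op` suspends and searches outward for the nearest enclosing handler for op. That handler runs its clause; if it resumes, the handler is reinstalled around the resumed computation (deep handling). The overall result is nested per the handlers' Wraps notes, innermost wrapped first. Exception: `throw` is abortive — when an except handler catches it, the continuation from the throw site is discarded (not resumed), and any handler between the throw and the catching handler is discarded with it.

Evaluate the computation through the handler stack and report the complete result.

Working:
throw(3) @ H1 caught ⇒ 12
H2 returns (12, ())
= (12, ())

Answer: (12, ())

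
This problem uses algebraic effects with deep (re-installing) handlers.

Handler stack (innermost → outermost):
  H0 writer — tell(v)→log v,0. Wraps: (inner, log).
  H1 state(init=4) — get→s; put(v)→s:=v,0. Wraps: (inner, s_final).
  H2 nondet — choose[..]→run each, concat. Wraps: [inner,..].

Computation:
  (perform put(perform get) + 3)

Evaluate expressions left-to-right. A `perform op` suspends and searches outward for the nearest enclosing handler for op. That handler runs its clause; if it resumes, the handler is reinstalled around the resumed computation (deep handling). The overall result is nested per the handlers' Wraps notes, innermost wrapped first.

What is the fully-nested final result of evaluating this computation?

Working:
get @ H1 ⇒ 4
put(4) @ H1 ⇒ s:=4
H0 returns (3, ())
H1 returns ((3, ()), 4)
H2 returns [((3, ()), 4)]
= [((3, ()), 4)]

Answer: [((3, ()), 4)]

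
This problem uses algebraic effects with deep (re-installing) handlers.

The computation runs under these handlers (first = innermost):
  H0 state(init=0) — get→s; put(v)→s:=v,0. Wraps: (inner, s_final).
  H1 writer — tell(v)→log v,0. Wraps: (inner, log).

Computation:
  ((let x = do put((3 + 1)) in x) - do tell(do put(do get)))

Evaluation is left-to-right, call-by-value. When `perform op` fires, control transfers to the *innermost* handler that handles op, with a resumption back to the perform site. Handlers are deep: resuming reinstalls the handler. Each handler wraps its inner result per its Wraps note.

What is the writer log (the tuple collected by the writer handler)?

Step-by-step:
put(4) @ H0 ⇒ s:=4
get @ H0 ⇒ 4
put(4) @ H0 ⇒ s:=4
tell(0) @ H1 ⇒ log+=0
H0 returns (0, 4)
H1 returns ((0, 4), (0))
= ((0, 4), (0))

Answer: (0)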